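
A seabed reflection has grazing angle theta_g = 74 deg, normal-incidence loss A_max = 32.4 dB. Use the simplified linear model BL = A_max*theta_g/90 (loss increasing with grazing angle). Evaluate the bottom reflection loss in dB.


BL = A_max * theta_g / 90 = 32.4 * 74 / 90 = 26.64

26.64 dB


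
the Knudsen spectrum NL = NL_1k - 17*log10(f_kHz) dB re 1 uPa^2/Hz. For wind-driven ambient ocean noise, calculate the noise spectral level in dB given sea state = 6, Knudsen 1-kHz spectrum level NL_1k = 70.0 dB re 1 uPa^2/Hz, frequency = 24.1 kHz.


46.51 dB


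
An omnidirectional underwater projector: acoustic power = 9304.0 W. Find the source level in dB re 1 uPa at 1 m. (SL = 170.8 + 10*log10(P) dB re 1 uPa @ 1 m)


210.49 dB


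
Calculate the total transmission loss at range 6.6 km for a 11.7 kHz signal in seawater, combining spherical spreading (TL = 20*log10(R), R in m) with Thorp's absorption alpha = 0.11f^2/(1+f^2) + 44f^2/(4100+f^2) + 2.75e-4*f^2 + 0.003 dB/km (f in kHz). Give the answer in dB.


Step 1 (Thorp): alpha = 0.11*136.89/(1+136.89) + 44*136.89/(4100+136.89) + 2.75e-4*136.89 + 0.003 = 1.5714 dB/km
Step 2: TL_spread = 20*log10(6600) = 76.39 dB
Step 3: TL_abs = alpha*R = 1.5714 * 6.6 = 10.37 dB
Step 4: TL_total = 76.39 + 10.37 = 86.76

86.76 dB


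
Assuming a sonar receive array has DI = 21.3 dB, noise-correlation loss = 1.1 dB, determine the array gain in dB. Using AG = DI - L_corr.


AG = DI - L_corr = 21.3 - 1.1 = 20.2

20.2 dB


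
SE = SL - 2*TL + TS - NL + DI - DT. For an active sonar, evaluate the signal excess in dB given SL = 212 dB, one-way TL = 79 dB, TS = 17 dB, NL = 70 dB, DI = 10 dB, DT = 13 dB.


SE = SL - 2*TL + TS - NL + DI - DT = 212 - 2*79 + (17) - 70 + 10 - 13 = -2

-2 dB


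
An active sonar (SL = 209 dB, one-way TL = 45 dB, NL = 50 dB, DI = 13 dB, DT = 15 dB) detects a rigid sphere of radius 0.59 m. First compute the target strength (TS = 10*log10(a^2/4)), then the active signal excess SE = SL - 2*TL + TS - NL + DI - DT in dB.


Step 1: TS = 10*log10(0.59^2/4) = -10.6 dB
Step 2: SE = SL - 2*TL + TS - NL + DI - DT = 209 - 2*45 + (-10.6) - 50 + 13 - 15 = 56.4

56.4 dB


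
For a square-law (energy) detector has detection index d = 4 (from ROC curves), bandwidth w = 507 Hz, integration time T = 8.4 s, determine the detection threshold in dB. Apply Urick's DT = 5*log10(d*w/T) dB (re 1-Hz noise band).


DT = 5*log10(d*w/T) = 5*log10(4 * 507 / 8.4) = 5*log10(241.43) = 11.91

11.91 dB


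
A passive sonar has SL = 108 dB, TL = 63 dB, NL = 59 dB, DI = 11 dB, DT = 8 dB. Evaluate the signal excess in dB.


SE = SL - TL - NL + DI - DT = 108 - 63 - 59 + 11 - 8 = -11

-11 dB


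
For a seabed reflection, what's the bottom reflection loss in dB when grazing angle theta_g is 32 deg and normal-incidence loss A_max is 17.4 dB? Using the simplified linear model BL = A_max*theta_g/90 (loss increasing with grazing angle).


BL = A_max * theta_g / 90 = 17.4 * 32 / 90 = 6.19

6.19 dB


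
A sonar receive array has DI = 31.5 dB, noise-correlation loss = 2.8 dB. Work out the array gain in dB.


AG = DI - L_corr = 31.5 - 2.8 = 28.7

28.7 dB


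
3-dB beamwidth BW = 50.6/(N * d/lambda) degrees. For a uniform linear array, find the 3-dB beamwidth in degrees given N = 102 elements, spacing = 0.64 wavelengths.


0.78 deg


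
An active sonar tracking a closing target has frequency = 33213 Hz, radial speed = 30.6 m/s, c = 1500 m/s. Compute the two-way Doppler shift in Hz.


fd = 2*f*v/c = 2 * 33213 * 30.6 / 1500 = 1355.09

1355.09 Hz


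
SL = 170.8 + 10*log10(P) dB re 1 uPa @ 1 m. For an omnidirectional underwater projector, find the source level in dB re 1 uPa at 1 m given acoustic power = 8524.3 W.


SL = 170.8 + 10*log10(8524.3) = 170.8 + 39.31 = 210.11

210.11 dB


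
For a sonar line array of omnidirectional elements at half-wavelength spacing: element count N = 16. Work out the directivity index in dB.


12.04 dB


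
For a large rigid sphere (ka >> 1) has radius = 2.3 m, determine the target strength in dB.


1.21 dB


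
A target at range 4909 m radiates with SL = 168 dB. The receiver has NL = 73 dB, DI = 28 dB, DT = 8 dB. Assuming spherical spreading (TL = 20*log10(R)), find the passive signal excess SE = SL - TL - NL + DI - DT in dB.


41.18 dB


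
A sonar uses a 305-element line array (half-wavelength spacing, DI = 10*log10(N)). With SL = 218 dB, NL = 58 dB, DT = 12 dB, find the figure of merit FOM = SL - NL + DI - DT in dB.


Step 1: DI = 10*log10(305) = 24.84 dB
Step 2: FOM = SL - NL + DI - DT = 218 - 58 + 24.84 - 12 = 172.84

172.84 dB


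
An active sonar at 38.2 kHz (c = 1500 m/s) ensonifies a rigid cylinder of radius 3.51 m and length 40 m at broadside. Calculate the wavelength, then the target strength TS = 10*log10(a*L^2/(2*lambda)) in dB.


Step 1: lambda = c/f = 1500/38200 = 0.03927 m
Step 2: TS = 10*log10(a*L^2/(2*lambda)) = 10*log10(3.51*40^2/(2*0.03927)) = 48.54

48.54 dB


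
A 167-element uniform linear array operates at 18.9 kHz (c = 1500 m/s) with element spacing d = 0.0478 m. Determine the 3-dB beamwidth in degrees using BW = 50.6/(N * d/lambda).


Step 1: lambda = 1500/18900 = 0.07937 m
Step 2: d/lambda = 0.0478/0.07937 = 0.6022
Step 3: BW = 50.6/(N * d/lambda) = 50.6/(167 * 0.6022) = 0.5

0.5 deg


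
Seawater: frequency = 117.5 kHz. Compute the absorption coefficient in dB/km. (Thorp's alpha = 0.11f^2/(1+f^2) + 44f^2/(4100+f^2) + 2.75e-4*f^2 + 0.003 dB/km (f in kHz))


37.835 dB/km


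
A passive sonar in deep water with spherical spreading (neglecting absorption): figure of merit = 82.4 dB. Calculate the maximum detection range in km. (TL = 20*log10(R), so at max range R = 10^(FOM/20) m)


13.18 km


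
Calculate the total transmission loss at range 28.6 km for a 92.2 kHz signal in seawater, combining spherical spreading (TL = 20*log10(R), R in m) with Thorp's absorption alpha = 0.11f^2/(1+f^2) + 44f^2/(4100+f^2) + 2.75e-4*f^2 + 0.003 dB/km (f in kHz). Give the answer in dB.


Step 1 (Thorp): alpha = 0.11*8500.84/(1+8500.84) + 44*8500.84/(4100+8500.84) + 2.75e-4*8500.84 + 0.003 = 32.1342 dB/km
Step 2: TL_spread = 20*log10(28600) = 89.13 dB
Step 3: TL_abs = alpha*R = 32.1342 * 28.6 = 919.04 dB
Step 4: TL_total = 89.13 + 919.04 = 1008.17

1008.17 dB


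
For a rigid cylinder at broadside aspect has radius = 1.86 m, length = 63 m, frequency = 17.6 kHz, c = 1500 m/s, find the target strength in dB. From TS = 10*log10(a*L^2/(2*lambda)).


46.37 dB


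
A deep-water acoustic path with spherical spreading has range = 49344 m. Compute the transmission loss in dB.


TL = 20*log10(49344) = 93.86

93.86 dB


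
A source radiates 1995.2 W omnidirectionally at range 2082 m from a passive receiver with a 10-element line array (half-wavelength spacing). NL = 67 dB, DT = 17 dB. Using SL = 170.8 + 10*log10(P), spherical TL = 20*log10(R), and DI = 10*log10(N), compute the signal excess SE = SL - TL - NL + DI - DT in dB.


Step 1: SL = 170.8 + 10*log10(1995.2) = 203.8 dB
Step 2: TL = 20*log10(2082) = 66.37 dB
Step 3: DI = 10*log10(10) = 10.0 dB
Step 4: SE = SL - TL - NL + DI - DT = 203.8 - 66.37 - 67 + 10.0 - 17 = 63.43

63.43 dB


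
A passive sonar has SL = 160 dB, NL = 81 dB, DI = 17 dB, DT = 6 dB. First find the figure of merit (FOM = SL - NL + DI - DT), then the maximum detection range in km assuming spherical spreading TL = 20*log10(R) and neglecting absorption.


Step 1: FOM = SL - NL + DI - DT = 160 - 81 + 17 - 6 = 90 dB
Step 2: at max range FOM = TL = 20*log10(R), so R = 10^(90/20) = 31622.78 m = 31.62 km

31.62 km


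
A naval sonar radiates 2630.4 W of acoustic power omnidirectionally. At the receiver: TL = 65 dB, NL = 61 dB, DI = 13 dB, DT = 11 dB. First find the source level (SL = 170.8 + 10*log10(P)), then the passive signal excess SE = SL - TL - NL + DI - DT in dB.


Step 1: SL = 170.8 + 10*log10(2630.4) = 205.0 dB
Step 2: SE = SL - TL - NL + DI - DT = 205.0 - 65 - 61 + 13 - 11 = 81.0

81.0 dB


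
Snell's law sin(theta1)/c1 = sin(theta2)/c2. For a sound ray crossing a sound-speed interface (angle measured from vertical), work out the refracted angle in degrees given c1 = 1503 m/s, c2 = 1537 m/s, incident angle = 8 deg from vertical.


sin(theta2) = (c2/c1)*sin(theta1) = (1537/1503)*sin(8 deg) = 0.14232
theta2 = arcsin(0.14232) = 8.18

8.18 deg


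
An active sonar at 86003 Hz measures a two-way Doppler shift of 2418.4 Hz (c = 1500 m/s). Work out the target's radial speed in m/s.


From fd = 2*f*v/c, v = c*fd/(2*f) = 1500 * 2418.4 / (2*86003) = 21.09

21.09 m/s


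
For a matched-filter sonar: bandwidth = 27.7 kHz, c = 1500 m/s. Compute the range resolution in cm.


2.71 cm


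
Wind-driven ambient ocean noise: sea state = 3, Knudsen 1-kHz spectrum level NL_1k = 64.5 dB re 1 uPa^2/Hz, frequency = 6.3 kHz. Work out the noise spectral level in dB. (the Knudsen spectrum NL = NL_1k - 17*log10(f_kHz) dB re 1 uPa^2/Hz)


50.91 dB


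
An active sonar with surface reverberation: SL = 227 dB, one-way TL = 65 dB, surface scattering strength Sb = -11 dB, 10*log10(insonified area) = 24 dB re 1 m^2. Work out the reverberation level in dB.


RL = SL - 2*TL + Sb + 10*log10(A) = 227 - 2*65 + (-11) + 24 = 110

110 dB


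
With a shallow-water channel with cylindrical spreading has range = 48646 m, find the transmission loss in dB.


TL = 10*log10(48646) = 46.87

46.87 dB


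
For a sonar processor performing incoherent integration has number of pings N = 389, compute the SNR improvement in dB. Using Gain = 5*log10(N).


Gain = 5*log10(389) = 12.95

12.95 dB


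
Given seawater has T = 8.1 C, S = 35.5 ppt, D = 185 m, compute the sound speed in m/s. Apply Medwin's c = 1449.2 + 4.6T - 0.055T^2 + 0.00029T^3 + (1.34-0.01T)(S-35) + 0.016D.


1486.6 m/s


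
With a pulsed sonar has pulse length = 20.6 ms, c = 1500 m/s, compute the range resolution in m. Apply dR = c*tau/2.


dR = c*tau/2 = 1500 * 20.6e-3 / 2 = 15.45

15.45 m


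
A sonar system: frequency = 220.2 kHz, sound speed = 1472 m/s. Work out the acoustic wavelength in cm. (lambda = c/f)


lambda = c/f = 1472 / 220200 = 0.0067 m = 0.67 cm

0.67 cm


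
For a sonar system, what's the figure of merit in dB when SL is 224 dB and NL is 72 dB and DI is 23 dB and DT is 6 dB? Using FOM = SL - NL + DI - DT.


FOM = SL - NL + DI - DT = 224 - 72 + 23 - 6 = 169

169 dB


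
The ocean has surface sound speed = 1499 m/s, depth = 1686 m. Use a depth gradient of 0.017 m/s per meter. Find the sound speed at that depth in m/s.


c = 1499 + 0.017 * 1686 = 1527.662

1527.662 m/s


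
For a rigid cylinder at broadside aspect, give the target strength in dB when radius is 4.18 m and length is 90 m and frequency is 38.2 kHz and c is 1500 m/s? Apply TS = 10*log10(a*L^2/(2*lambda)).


56.35 dB


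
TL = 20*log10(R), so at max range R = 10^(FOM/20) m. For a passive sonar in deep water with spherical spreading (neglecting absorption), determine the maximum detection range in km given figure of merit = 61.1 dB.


At max range FOM = TL, so 20*log10(R) = 61.1
R = 10^(61.1/20) = 1135.01 m = 1.14 km

1.14 km


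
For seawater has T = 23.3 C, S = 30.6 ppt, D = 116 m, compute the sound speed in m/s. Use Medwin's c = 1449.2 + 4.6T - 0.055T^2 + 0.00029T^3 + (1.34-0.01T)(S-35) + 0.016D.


c = 1449.2 + 4.6*23.3 - 0.055*23.3^2 + 0.00029*23.3^3 + (1.34 - 0.01*23.3)*(30.6 - 35) + 0.016*116 = 1527.17

1527.17 m/s


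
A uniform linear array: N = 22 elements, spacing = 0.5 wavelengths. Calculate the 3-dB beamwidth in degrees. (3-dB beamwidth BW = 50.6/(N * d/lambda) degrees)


BW = 50.6 / (22 * 0.5) = 50.6 / 11.0 = 4.6

4.6 deg


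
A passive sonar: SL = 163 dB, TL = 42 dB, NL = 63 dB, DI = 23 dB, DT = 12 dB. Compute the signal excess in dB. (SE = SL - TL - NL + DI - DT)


69 dB


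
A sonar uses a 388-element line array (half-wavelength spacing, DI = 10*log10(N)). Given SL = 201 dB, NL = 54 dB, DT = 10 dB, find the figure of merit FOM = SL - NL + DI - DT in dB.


162.89 dB


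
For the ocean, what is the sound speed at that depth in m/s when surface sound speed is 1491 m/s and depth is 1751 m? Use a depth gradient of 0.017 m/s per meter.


c = 1491 + 0.017 * 1751 = 1520.767

1520.767 m/s


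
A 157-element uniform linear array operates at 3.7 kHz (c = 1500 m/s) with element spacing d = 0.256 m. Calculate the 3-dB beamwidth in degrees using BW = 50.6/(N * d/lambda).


Step 1: lambda = 1500/3700 = 0.40541 m
Step 2: d/lambda = 0.256/0.40541 = 0.6315
Step 3: BW = 50.6/(N * d/lambda) = 50.6/(157 * 0.6315) = 0.51

0.51 deg


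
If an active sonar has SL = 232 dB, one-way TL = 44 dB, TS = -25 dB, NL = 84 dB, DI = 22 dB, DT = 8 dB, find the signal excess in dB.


49 dB


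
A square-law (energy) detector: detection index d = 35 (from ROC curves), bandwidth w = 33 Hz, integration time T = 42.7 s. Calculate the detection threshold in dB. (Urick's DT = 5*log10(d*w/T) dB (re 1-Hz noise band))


DT = 5*log10(d*w/T) = 5*log10(35 * 33 / 42.7) = 5*log10(27.05) = 7.16

7.16 dB


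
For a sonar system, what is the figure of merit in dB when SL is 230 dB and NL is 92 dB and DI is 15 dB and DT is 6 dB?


FOM = SL - NL + DI - DT = 230 - 92 + 15 - 6 = 147

147 dB


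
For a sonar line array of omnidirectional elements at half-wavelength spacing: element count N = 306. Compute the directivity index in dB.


DI = 10*log10(306) = 24.86

24.86 dB


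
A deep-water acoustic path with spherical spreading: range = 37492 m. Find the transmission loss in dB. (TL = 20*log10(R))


TL = 20*log10(37492) = 91.48

91.48 dB


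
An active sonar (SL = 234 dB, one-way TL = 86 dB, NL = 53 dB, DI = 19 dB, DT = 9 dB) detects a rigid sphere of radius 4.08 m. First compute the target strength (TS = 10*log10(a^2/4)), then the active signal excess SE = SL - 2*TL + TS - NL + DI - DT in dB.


Step 1: TS = 10*log10(4.08^2/4) = 6.19 dB
Step 2: SE = SL - 2*TL + TS - NL + DI - DT = 234 - 2*86 + (6.19) - 53 + 19 - 9 = 25.19

25.19 dB


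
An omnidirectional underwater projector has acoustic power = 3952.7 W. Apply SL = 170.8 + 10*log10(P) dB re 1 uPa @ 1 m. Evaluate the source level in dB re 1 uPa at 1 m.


206.77 dB


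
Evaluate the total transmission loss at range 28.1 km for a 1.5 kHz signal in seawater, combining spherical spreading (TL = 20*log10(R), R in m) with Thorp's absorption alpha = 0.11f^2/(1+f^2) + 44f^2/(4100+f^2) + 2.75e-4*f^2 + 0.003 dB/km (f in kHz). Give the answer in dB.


91.89 dB


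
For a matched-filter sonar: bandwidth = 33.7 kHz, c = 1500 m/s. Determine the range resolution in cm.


dR = c/(2*BW) = 1500 / (2 * 33.7e3) = 0.0223 m = 2.23 cm

2.23 cm


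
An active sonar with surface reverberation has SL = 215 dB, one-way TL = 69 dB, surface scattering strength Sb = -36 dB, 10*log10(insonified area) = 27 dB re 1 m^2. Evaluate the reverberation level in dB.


68 dB


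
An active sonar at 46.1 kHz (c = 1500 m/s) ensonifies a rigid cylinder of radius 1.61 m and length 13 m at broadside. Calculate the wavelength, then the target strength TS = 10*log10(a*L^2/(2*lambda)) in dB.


Step 1: lambda = c/f = 1500/46100 = 0.03254 m
Step 2: TS = 10*log10(a*L^2/(2*lambda)) = 10*log10(1.61*13^2/(2*0.03254)) = 36.21

36.21 dB


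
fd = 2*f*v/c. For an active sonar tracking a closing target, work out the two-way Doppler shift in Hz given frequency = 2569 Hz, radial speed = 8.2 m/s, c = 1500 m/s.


fd = 2*f*v/c = 2 * 2569 * 8.2 / 1500 = 28.09

28.09 Hz


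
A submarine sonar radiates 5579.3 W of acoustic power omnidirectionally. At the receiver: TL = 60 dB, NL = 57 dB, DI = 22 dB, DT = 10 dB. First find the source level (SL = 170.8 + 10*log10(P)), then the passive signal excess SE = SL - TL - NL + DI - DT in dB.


Step 1: SL = 170.8 + 10*log10(5579.3) = 208.27 dB
Step 2: SE = SL - TL - NL + DI - DT = 208.27 - 60 - 57 + 22 - 10 = 103.27

103.27 dB


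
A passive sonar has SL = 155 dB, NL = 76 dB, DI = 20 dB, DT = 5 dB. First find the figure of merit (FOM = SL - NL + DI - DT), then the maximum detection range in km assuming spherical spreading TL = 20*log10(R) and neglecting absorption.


Step 1: FOM = SL - NL + DI - DT = 155 - 76 + 20 - 5 = 94 dB
Step 2: at max range FOM = TL = 20*log10(R), so R = 10^(94/20) = 50118.72 m = 50.12 km

50.12 km


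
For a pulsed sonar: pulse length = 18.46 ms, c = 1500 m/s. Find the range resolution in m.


dR = c*tau/2 = 1500 * 18.46e-3 / 2 = 13.845

13.845 m


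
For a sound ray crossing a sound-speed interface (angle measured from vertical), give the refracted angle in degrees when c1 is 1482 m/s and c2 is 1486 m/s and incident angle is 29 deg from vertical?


sin(theta2) = (c2/c1)*sin(theta1) = (1486/1482)*sin(29 deg) = 0.48612
theta2 = arcsin(0.48612) = 29.09

29.09 deg


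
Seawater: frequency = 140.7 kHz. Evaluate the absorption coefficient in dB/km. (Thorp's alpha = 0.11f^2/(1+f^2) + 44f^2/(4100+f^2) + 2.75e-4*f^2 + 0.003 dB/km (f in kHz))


f^2 = 19796.49
alpha = 0.11*19796.49/(1+19796.49) + 44*19796.49/(4100+19796.49) + 2.75e-4*19796.49 + 0.003 = 42.008

42.008 dB/km


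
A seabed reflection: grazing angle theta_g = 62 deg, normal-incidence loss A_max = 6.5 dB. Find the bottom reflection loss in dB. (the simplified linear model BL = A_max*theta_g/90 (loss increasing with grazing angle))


4.48 dB


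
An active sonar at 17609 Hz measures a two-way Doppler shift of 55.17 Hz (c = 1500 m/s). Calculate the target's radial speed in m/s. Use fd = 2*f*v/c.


From fd = 2*f*v/c, v = c*fd/(2*f) = 1500 * 55.17 / (2*17609) = 2.35

2.35 m/s


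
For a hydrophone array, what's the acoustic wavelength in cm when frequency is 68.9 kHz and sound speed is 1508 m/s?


lambda = c/f = 1508 / 68900 = 0.0219 m = 2.19 cm

2.19 cm


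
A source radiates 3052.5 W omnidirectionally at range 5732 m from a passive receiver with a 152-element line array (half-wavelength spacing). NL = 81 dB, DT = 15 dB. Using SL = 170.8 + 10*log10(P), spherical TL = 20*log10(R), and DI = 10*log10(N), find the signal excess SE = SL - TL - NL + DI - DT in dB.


56.3 dB


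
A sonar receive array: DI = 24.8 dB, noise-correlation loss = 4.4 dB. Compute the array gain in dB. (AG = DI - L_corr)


AG = DI - L_corr = 24.8 - 4.4 = 20.4

20.4 dB


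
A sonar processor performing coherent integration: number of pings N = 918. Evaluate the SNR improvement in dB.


29.63 dB


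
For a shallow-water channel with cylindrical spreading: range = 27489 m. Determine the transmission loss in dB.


44.39 dB


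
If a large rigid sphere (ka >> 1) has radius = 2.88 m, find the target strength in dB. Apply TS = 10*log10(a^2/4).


TS = 10*log10(2.88^2 / 4) = 10*log10(2.0736) = 3.17

3.17 dB


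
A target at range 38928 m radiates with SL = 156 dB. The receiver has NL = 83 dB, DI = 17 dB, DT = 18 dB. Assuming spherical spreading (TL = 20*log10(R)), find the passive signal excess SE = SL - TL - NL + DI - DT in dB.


Step 1: TL = 20*log10(38928) = 91.81 dB
Step 2: SE = 156 - 91.81 - 83 + 17 - 18 = -19.81

-19.81 dB


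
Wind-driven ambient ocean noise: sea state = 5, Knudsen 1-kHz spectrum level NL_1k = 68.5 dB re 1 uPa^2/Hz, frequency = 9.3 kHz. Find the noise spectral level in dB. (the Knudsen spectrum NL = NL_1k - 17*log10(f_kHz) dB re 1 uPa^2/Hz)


52.04 dB


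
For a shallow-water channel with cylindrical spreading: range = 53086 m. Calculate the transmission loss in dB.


TL = 10*log10(53086) = 47.25

47.25 dB


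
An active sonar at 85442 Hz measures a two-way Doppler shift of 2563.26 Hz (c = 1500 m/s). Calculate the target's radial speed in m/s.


From fd = 2*f*v/c, v = c*fd/(2*f) = 1500 * 2563.26 / (2*85442) = 22.5

22.5 m/s


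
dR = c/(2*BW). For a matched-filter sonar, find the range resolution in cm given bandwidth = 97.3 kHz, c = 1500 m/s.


dR = c/(2*BW) = 1500 / (2 * 97.3e3) = 0.0077 m = 0.77 cm

0.77 cm


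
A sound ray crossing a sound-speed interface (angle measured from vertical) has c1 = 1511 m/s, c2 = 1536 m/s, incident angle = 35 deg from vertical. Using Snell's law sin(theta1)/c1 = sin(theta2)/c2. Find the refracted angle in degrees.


sin(theta2) = (c2/c1)*sin(theta1) = (1536/1511)*sin(35 deg) = 0.58307
theta2 = arcsin(0.58307) = 35.67

35.67 deg


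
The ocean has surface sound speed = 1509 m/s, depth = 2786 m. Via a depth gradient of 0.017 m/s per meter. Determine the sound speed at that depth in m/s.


c = 1509 + 0.017 * 2786 = 1556.362

1556.362 m/s


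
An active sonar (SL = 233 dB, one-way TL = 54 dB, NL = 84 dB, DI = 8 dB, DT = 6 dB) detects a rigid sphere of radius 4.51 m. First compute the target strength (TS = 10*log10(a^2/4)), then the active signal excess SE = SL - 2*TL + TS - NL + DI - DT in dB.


Step 1: TS = 10*log10(4.51^2/4) = 7.06 dB
Step 2: SE = SL - 2*TL + TS - NL + DI - DT = 233 - 2*54 + (7.06) - 84 + 8 - 6 = 50.06

50.06 dB


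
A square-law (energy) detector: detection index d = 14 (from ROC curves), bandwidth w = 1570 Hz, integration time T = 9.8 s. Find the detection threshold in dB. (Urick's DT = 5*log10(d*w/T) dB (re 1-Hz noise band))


DT = 5*log10(d*w/T) = 5*log10(14 * 1570 / 9.8) = 5*log10(2242.86) = 16.75

16.75 dB


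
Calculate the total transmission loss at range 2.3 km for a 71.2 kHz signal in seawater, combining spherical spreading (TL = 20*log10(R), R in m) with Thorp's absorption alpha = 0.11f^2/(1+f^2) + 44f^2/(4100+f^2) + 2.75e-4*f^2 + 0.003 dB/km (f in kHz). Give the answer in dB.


Step 1 (Thorp): alpha = 0.11*5069.44/(1+5069.44) + 44*5069.44/(4100+5069.44) + 2.75e-4*5069.44 + 0.003 = 25.833 dB/km
Step 2: TL_spread = 20*log10(2300) = 67.23 dB
Step 3: TL_abs = alpha*R = 25.833 * 2.3 = 59.42 dB
Step 4: TL_total = 67.23 + 59.42 = 126.65

126.65 dB


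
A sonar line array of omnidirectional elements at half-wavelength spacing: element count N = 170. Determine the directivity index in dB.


22.3 dB


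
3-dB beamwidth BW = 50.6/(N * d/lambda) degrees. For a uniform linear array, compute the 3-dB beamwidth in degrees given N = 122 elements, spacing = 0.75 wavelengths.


0.55 deg


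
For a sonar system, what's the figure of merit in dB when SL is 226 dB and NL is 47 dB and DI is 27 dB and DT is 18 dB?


FOM = SL - NL + DI - DT = 226 - 47 + 27 - 18 = 188

188 dB


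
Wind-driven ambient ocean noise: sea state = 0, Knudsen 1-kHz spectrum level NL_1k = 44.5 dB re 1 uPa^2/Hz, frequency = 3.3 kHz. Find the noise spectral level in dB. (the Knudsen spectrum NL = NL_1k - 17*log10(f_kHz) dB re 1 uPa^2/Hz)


NL = NL_1k - 17*log10(f_kHz) = 44.5 - 17*log10(3.3) = 44.5 - (8.81) = 35.69

35.69 dB


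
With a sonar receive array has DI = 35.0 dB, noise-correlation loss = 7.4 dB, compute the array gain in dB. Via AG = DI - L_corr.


AG = DI - L_corr = 35.0 - 7.4 = 27.6

27.6 dB


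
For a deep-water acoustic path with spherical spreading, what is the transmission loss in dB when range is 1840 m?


65.3 dB


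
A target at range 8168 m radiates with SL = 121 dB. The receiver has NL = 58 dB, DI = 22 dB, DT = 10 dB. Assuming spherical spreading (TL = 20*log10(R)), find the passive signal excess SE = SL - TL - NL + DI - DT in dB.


Step 1: TL = 20*log10(8168) = 78.24 dB
Step 2: SE = 121 - 78.24 - 58 + 22 - 10 = -3.24

-3.24 dB


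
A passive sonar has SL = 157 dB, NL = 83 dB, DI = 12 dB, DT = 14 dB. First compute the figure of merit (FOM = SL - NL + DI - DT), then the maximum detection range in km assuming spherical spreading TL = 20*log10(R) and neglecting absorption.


Step 1: FOM = SL - NL + DI - DT = 157 - 83 + 12 - 14 = 72 dB
Step 2: at max range FOM = TL = 20*log10(R), so R = 10^(72/20) = 3981.07 m = 3.98 km

3.98 km


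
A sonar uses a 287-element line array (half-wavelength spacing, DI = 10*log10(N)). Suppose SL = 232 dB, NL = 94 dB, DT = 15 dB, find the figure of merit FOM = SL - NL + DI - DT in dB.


Step 1: DI = 10*log10(287) = 24.58 dB
Step 2: FOM = SL - NL + DI - DT = 232 - 94 + 24.58 - 15 = 147.58

147.58 dB


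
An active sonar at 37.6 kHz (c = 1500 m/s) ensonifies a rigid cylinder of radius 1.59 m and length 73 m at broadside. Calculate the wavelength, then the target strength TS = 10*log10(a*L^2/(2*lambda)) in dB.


Step 1: lambda = c/f = 1500/37600 = 0.03989 m
Step 2: TS = 10*log10(a*L^2/(2*lambda)) = 10*log10(1.59*73^2/(2*0.03989)) = 50.26

50.26 dB


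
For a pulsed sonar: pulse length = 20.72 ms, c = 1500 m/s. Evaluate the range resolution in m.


dR = c*tau/2 = 1500 * 20.72e-3 / 2 = 15.54

15.54 m


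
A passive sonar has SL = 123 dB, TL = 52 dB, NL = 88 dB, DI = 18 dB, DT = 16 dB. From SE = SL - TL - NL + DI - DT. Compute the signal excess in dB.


SE = SL - TL - NL + DI - DT = 123 - 52 - 88 + 18 - 16 = -15

-15 dB


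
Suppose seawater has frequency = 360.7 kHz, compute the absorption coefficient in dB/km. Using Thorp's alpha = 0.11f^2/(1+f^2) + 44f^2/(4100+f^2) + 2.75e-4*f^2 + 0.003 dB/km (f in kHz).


f^2 = 130104.49
alpha = 0.11*130104.49/(1+130104.49) + 44*130104.49/(4100+130104.49) + 2.75e-4*130104.49 + 0.003 = 78.548

78.548 dB/km


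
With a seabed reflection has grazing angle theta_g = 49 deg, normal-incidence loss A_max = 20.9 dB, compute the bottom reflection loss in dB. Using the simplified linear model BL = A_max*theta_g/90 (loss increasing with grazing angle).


BL = A_max * theta_g / 90 = 20.9 * 49 / 90 = 11.38

11.38 dB


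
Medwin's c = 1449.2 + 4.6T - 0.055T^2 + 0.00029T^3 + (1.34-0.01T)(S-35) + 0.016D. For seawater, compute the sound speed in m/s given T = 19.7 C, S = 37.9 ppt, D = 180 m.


c = 1449.2 + 4.6*19.7 - 0.055*19.7^2 + 0.00029*19.7^3 + (1.34 - 0.01*19.7)*(37.9 - 35) + 0.016*180 = 1526.89

1526.89 m/s


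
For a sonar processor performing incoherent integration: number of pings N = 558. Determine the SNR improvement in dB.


Gain = 5*log10(558) = 13.73

13.73 dB


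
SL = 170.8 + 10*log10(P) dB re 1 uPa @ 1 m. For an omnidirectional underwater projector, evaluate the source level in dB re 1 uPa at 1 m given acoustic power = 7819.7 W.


SL = 170.8 + 10*log10(7819.7) = 170.8 + 38.93 = 209.73

209.73 dB


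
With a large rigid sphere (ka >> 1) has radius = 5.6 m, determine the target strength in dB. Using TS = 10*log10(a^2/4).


TS = 10*log10(5.6^2 / 4) = 10*log10(7.84) = 8.94

8.94 dB


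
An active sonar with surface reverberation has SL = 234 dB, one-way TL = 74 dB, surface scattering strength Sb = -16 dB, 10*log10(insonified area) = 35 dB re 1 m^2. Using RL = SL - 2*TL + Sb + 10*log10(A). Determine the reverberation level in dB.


105 dB


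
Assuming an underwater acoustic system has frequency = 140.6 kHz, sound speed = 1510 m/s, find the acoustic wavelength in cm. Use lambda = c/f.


1.07 cm


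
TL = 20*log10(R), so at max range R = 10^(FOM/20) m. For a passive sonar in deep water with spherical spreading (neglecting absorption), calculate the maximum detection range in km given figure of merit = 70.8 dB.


At max range FOM = TL, so 20*log10(R) = 70.8
R = 10^(70.8/20) = 3467.37 m = 3.47 km

3.47 km


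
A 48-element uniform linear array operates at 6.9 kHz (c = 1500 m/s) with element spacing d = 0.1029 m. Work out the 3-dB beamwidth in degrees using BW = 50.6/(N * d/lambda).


Step 1: lambda = 1500/6900 = 0.21739 m
Step 2: d/lambda = 0.1029/0.21739 = 0.4733
Step 3: BW = 50.6/(N * d/lambda) = 50.6/(48 * 0.4733) = 2.23

2.23 deg


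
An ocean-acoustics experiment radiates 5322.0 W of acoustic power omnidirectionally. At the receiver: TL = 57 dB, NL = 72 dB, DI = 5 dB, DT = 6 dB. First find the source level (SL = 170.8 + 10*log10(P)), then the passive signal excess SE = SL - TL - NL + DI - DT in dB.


Step 1: SL = 170.8 + 10*log10(5322.0) = 208.06 dB
Step 2: SE = SL - TL - NL + DI - DT = 208.06 - 57 - 72 + 5 - 6 = 78.06

78.06 dB


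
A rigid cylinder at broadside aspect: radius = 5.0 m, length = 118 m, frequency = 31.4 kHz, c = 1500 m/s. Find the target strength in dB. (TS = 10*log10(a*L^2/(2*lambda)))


lambda = 1500/31400 = 0.04777 m
TS = 10*log10(5.0*118^2/(2*0.04777)) = 58.63

58.63 dB


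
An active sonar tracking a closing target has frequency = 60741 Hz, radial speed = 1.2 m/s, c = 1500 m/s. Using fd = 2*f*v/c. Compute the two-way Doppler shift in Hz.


fd = 2*f*v/c = 2 * 60741 * 1.2 / 1500 = 97.19

97.19 Hz


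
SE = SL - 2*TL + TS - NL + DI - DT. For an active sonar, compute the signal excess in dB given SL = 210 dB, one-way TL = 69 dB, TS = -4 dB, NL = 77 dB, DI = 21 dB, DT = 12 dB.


SE = SL - 2*TL + TS - NL + DI - DT = 210 - 2*69 + (-4) - 77 + 21 - 12 = 0

0 dB


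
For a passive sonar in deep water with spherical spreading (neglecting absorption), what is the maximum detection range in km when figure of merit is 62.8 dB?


1.38 km


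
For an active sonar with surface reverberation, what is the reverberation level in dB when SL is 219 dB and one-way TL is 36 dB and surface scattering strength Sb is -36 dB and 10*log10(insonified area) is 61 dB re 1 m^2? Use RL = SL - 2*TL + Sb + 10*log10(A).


RL = SL - 2*TL + Sb + 10*log10(A) = 219 - 2*36 + (-36) + 61 = 172

172 dB


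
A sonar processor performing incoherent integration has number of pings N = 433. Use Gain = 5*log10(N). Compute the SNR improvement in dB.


Gain = 5*log10(433) = 13.18

13.18 dB


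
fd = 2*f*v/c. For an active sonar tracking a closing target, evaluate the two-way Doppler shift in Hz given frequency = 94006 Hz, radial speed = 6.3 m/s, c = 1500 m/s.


789.65 Hz


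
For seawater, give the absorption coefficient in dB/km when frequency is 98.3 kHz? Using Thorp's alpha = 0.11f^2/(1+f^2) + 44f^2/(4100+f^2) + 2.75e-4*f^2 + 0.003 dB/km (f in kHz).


f^2 = 9662.89
alpha = 0.11*9662.89/(1+9662.89) + 44*9662.89/(4100+9662.89) + 2.75e-4*9662.89 + 0.003 = 33.663

33.663 dB/km


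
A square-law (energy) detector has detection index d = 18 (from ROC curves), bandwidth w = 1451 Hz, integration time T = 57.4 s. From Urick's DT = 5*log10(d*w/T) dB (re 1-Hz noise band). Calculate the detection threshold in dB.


13.29 dB


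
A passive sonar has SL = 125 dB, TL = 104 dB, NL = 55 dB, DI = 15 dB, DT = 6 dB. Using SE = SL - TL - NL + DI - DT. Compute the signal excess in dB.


SE = SL - TL - NL + DI - DT = 125 - 104 - 55 + 15 - 6 = -25

-25 dB


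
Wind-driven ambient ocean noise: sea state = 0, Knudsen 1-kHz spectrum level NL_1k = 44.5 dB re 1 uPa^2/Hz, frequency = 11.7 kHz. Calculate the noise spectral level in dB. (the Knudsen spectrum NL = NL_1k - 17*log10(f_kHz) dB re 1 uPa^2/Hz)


NL = NL_1k - 17*log10(f_kHz) = 44.5 - 17*log10(11.7) = 44.5 - (18.16) = 26.34

26.34 dB


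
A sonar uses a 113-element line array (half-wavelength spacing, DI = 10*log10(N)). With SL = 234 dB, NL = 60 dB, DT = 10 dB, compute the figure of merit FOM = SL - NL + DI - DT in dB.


Step 1: DI = 10*log10(113) = 20.53 dB
Step 2: FOM = SL - NL + DI - DT = 234 - 60 + 20.53 - 10 = 184.53

184.53 dB


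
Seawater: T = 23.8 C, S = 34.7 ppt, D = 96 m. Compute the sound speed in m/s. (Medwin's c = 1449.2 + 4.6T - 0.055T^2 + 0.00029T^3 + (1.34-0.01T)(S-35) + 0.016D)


1532.64 m/s


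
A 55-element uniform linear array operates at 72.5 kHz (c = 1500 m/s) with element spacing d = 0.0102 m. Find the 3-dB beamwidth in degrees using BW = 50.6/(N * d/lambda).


Step 1: lambda = 1500/72500 = 0.02069 m
Step 2: d/lambda = 0.0102/0.02069 = 0.493
Step 3: BW = 50.6/(N * d/lambda) = 50.6/(55 * 0.493) = 1.87

1.87 deg


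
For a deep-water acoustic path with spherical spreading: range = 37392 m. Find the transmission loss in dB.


91.46 dB


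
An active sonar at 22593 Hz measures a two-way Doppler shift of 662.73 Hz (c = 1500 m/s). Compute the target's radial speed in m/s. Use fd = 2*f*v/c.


From fd = 2*f*v/c, v = c*fd/(2*f) = 1500 * 662.73 / (2*22593) = 22.0

22.0 m/s


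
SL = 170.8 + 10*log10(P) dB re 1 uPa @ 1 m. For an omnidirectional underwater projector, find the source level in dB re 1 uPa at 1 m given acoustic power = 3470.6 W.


206.2 dB


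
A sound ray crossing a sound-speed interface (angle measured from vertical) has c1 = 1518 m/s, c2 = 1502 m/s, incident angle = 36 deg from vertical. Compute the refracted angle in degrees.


sin(theta2) = (c2/c1)*sin(theta1) = (1502/1518)*sin(36 deg) = 0.58159
theta2 = arcsin(0.58159) = 35.56

35.56 deg


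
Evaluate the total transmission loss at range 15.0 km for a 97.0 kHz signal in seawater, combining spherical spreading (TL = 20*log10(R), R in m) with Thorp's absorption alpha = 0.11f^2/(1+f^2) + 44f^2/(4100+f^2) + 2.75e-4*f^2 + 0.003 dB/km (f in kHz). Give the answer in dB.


Step 1 (Thorp): alpha = 0.11*9409.0/(1+9409.0) + 44*9409.0/(4100+9409.0) + 2.75e-4*9409.0 + 0.003 = 33.3464 dB/km
Step 2: TL_spread = 20*log10(15000) = 83.52 dB
Step 3: TL_abs = alpha*R = 33.3464 * 15.0 = 500.2 dB
Step 4: TL_total = 83.52 + 500.2 = 583.72

583.72 dB


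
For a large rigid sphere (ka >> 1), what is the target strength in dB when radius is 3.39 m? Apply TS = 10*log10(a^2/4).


TS = 10*log10(3.39^2 / 4) = 10*log10(2.873025) = 4.58

4.58 dB


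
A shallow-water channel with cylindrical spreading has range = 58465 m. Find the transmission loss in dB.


TL = 10*log10(58465) = 47.67

47.67 dB


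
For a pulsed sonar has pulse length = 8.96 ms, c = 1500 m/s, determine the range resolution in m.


6.72 m


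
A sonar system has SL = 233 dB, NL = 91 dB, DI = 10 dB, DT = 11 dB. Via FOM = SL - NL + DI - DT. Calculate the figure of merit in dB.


141 dB


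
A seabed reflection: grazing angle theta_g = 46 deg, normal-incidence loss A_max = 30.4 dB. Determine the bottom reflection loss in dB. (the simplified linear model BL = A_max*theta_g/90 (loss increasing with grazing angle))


15.54 dB


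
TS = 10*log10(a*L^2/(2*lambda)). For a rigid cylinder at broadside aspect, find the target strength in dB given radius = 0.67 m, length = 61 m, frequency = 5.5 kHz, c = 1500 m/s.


lambda = 1500/5500 = 0.27273 m
TS = 10*log10(0.67*61^2/(2*0.27273)) = 36.6

36.6 dB


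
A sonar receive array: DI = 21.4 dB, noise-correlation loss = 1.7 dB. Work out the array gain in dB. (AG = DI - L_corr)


AG = DI - L_corr = 21.4 - 1.7 = 19.7

19.7 dB


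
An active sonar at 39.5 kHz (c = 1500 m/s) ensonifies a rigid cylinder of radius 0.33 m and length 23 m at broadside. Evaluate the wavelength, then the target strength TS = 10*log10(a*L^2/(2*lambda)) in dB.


Step 1: lambda = c/f = 1500/39500 = 0.03797 m
Step 2: TS = 10*log10(a*L^2/(2*lambda)) = 10*log10(0.33*23^2/(2*0.03797)) = 33.61

33.61 dB


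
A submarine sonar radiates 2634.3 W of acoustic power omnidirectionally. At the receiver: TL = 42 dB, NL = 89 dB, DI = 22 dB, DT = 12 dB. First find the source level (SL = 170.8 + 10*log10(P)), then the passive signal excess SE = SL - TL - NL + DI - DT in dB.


Step 1: SL = 170.8 + 10*log10(2634.3) = 205.01 dB
Step 2: SE = SL - TL - NL + DI - DT = 205.01 - 42 - 89 + 22 - 12 = 84.01

84.01 dB


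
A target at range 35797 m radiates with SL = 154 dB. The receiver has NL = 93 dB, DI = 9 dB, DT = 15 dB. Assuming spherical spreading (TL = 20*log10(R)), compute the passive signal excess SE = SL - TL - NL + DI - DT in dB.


Step 1: TL = 20*log10(35797) = 91.08 dB
Step 2: SE = 154 - 91.08 - 93 + 9 - 15 = -36.08

-36.08 dB


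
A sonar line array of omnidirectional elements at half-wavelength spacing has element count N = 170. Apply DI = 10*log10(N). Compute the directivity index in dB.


DI = 10*log10(170) = 22.3

22.3 dB


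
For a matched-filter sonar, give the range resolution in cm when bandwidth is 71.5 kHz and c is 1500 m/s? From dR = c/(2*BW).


dR = c/(2*BW) = 1500 / (2 * 71.5e3) = 0.0105 m = 1.05 cm

1.05 cm


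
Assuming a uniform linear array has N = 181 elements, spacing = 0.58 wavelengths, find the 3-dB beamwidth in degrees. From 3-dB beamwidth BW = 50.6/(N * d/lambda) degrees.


BW = 50.6 / (181 * 0.58) = 50.6 / 104.98 = 0.48

0.48 deg


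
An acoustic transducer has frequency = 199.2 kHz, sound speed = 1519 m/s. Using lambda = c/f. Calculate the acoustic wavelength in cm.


lambda = c/f = 1519 / 199200 = 0.0076 m = 0.76 cm

0.76 cm


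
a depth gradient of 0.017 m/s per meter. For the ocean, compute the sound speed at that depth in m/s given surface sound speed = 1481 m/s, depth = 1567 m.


c = 1481 + 0.017 * 1567 = 1507.639

1507.639 m/s


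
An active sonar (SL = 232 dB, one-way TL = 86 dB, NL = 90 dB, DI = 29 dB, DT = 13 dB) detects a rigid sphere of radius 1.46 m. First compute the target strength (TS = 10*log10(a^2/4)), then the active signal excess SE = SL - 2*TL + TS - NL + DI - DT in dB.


Step 1: TS = 10*log10(1.46^2/4) = -2.73 dB
Step 2: SE = SL - 2*TL + TS - NL + DI - DT = 232 - 2*86 + (-2.73) - 90 + 29 - 13 = -16.73

-16.73 dB


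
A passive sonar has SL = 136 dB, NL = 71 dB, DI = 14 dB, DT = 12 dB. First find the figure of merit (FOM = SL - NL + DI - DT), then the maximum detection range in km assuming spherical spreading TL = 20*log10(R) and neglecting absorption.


Step 1: FOM = SL - NL + DI - DT = 136 - 71 + 14 - 12 = 67 dB
Step 2: at max range FOM = TL = 20*log10(R), so R = 10^(67/20) = 2238.72 m = 2.24 km

2.24 km


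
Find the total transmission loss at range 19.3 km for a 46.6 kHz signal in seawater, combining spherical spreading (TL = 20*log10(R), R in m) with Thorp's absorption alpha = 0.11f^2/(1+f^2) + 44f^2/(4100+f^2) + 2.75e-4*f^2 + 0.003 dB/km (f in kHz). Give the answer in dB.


Step 1 (Thorp): alpha = 0.11*2171.56/(1+2171.56) + 44*2171.56/(4100+2171.56) + 2.75e-4*2171.56 + 0.003 = 15.9454 dB/km
Step 2: TL_spread = 20*log10(19300) = 85.71 dB
Step 3: TL_abs = alpha*R = 15.9454 * 19.3 = 307.75 dB
Step 4: TL_total = 85.71 + 307.75 = 393.46

393.46 dB


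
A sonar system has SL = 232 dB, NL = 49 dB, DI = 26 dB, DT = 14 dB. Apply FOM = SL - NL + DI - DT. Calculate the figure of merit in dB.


195 dB


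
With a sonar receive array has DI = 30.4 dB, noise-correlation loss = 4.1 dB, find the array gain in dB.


AG = DI - L_corr = 30.4 - 4.1 = 26.3

26.3 dB


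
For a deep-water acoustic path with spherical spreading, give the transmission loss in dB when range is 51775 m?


TL = 20*log10(51775) = 94.28

94.28 dB


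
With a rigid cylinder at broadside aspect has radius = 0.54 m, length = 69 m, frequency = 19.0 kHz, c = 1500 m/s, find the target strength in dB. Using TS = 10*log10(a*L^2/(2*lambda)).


lambda = 1500/19000 = 0.07895 m
TS = 10*log10(0.54*69^2/(2*0.07895)) = 42.12

42.12 dB


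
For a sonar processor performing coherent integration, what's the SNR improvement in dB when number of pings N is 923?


Gain = 10*log10(923) = 29.65

29.65 dB


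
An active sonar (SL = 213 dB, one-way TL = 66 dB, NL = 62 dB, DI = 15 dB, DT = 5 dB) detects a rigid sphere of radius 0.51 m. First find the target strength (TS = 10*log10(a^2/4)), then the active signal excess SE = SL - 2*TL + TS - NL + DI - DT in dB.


Step 1: TS = 10*log10(0.51^2/4) = -11.87 dB
Step 2: SE = SL - 2*TL + TS - NL + DI - DT = 213 - 2*66 + (-11.87) - 62 + 15 - 5 = 17.13

17.13 dB


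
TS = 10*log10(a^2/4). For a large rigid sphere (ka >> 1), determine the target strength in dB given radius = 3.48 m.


4.81 dB


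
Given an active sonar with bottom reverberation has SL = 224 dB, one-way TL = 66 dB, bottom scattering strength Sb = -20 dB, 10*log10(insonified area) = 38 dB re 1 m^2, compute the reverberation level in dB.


110 dB


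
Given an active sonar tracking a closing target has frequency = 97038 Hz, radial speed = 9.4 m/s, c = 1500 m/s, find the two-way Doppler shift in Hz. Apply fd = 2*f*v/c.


fd = 2*f*v/c = 2 * 97038 * 9.4 / 1500 = 1216.21

1216.21 Hz


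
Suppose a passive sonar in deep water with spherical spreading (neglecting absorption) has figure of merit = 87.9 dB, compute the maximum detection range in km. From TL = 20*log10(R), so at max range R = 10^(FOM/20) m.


24.83 km
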